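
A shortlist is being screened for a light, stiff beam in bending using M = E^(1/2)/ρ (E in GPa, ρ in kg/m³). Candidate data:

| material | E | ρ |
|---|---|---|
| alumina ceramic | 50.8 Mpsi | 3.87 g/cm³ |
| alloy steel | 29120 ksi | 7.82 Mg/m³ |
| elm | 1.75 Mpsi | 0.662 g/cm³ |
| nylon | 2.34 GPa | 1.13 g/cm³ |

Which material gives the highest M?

elm

After converting to SI:
  alumina ceramic: E = 350.3 GPa, ρ = 3870 kg/m³
  alloy steel: E = 200.8 GPa, ρ = 7820 kg/m³
  elm: E = 12.07 GPa, ρ = 662.0 kg/m³
  nylon: E = 2.340 GPa, ρ = 1130 kg/m³
  elm: M = 5.25×10⁻³
  alumina ceramic: M = 4.84×10⁻³
  alloy steel: M = 1.81×10⁻³
  nylon: M = 1.35×10⁻³
The maximum is for elm.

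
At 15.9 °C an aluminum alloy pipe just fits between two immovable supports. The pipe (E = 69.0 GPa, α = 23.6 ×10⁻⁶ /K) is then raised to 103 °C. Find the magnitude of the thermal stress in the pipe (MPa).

ΔT = 87.10 K. Constrained thermal stress σ = E·α·ΔT = 69.00×10³ MPa × 23.6×10⁻⁶ × 87.10 = 142 MPa (compressive).

142 MPa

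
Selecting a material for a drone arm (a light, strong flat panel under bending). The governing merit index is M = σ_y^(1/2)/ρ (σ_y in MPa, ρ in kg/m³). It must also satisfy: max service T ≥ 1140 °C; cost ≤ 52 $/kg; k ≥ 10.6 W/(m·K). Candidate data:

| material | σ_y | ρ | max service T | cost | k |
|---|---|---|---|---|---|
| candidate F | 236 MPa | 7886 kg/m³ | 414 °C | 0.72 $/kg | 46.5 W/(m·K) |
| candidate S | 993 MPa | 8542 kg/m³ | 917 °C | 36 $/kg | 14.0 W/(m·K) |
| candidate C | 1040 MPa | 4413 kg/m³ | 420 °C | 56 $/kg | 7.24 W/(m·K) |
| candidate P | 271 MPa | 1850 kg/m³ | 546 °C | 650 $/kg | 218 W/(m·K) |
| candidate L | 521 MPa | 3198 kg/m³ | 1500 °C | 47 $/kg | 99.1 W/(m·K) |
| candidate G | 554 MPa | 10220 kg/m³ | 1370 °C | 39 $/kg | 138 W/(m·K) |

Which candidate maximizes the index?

Screen on constraints: max service T ≥ 1140 °C; cost ≤ 52 $/kg; k ≥ 10.6 W/(m·K). Survivors: candidate L, candidate G.
Computing M directly (units already consistent):
  candidate L: M = 7.14×10⁻³
  candidate G: M = 2.30×10⁻³
Candidate L ranks first.

candidate L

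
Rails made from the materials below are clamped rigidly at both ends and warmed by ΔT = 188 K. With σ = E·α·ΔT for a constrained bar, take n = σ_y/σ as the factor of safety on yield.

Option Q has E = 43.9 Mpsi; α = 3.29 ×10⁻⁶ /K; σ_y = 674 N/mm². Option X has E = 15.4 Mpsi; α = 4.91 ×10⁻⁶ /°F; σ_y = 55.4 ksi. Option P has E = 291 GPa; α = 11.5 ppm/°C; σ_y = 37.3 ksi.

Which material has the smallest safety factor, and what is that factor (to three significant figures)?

Per material, after unit conversion:
  option Q: E = 302.7, α = 3.29, σ_y = 674.0 → σ = 187 MPa, n = 3.60
  option X: E = 106.2, α = 8.84, σ_y = 382.0 → σ = 176 MPa, n = 2.17
  option P: E = 291.0, α = 11.5, σ_y = 257.2 → σ = 629 MPa, n = 0.409
Smallest n: option P with n = 0.409.

option P, n = 0.409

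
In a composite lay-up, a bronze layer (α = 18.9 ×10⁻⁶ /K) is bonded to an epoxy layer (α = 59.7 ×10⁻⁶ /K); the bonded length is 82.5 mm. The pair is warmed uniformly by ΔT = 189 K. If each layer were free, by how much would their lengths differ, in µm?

636 µm

Δα = |18.9 − 59.7|×10⁻⁶/K = 40.8×10⁻⁶/K.
ΔL_mismatch = Δα·L·ΔT = 40.8×10⁻⁶ × 82.5 mm × 189.0 K = 636 µm.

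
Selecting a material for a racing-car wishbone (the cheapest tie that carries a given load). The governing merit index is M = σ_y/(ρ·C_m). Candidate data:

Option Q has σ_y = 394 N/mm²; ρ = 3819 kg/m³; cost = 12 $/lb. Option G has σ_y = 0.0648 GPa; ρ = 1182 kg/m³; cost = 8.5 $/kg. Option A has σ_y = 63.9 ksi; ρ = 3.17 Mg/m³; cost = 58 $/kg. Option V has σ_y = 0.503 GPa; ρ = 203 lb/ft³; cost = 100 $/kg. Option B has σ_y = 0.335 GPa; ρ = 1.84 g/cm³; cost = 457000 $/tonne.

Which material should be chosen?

Convert each candidate to consistent units, then evaluate M:
  option Q: σ_y = 394.0 MPa, ρ = 3819 kg/m³, cost = 26.46 $/kg
  option G: σ_y = 64.80 MPa, ρ = 1182 kg/m³, cost = 8.500 $/kg
  option A: σ_y = 440.6 MPa, ρ = 3170 kg/m³, cost = 58.00 $/kg
  option V: σ_y = 503.0 MPa, ρ = 3252 kg/m³, cost = 100.0 $/kg
  option B: σ_y = 335.0 MPa, ρ = 1840 kg/m³, cost = 457.0 $/kg
  option G: M = 6.45 kN·m per $
  option Q: M = 3.90 kN·m per $
  option A: M = 2.40 kN·m per $
  option V: M = 1.55 kN·m per $
  option B: M = 0.398 kN·m per $
Highest index: option G.

option G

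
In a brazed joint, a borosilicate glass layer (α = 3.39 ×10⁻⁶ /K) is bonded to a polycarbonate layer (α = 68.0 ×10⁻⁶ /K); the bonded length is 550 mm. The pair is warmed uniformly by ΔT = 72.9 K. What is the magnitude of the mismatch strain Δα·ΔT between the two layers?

4.71×10⁻³

Δα = |3.39 − 68.0|×10⁻⁶/K = 64.6×10⁻⁶/K.
Mismatch strain = Δα·ΔT = 64.6×10⁻⁶ × 72.9 = 4.71×10⁻³.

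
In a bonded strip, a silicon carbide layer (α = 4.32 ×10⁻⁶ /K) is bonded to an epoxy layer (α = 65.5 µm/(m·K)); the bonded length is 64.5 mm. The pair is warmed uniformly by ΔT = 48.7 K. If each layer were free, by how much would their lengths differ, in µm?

Δα = |4.32 − 65.5|×10⁻⁶/K = 61.2×10⁻⁶/K.
ΔL_mismatch = Δα·L·ΔT = 61.2×10⁻⁶ × 64.5 mm × 48.7 K = 192 µm.

192 µm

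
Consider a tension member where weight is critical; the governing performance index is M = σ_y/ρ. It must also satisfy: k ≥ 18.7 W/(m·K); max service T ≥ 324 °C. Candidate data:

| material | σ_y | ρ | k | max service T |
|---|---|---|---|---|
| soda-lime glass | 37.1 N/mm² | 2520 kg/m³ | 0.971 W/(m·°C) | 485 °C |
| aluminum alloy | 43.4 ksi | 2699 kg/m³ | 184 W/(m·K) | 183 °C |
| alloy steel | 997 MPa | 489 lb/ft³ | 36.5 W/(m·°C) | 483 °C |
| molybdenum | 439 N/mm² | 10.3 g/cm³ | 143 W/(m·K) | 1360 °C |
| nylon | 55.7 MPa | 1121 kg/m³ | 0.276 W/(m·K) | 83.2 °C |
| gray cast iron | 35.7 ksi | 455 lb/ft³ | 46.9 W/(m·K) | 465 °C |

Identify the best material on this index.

Screen on constraints: k ≥ 18.7 W/(m·K); max service T ≥ 324 °C. Survivors: alloy steel, molybdenum, gray cast iron.
Convert each candidate to consistent units, then evaluate M:
  alloy steel: σ_y = 997.0 MPa, ρ = 7833 kg/m³
  molybdenum: σ_y = 439.0 MPa, ρ = 10300 kg/m³
  gray cast iron: σ_y = 246.1 MPa, ρ = 7288 kg/m³
  alloy steel: M = 127 kN·m/kg
  molybdenum: M = 42.6 kN·m/kg
  gray cast iron: M = 33.8 kN·m/kg
The maximum is for alloy steel.

alloy steel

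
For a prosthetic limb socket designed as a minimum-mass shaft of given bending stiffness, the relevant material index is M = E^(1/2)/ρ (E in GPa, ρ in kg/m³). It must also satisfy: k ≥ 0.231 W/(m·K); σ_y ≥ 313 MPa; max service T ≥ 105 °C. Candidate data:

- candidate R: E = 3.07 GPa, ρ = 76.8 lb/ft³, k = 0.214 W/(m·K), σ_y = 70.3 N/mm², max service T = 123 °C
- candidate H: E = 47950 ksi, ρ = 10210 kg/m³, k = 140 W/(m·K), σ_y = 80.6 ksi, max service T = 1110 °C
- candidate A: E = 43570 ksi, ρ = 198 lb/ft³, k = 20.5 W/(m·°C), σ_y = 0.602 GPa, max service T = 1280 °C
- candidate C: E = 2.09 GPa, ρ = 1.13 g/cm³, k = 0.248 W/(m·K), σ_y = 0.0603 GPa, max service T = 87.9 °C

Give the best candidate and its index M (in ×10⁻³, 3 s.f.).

Screen on constraints: k ≥ 0.231 W/(m·K); σ_y ≥ 313 MPa; max service T ≥ 105 °C. Survivors: candidate H, candidate A.
In SI units:
  candidate H: E = 330.6 GPa, ρ = 10210 kg/m³
  candidate A: E = 300.4 GPa, ρ = 3172 kg/m³
  candidate A: M = 5.46×10⁻³
  candidate H: M = 1.78×10⁻³
Highest index: candidate A.

candidate A, M = 5.46×10⁻³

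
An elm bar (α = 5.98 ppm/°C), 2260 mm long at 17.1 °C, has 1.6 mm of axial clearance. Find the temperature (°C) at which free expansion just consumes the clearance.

135 °C

α·L₀·ΔT = 1.6 mm ⇒ ΔT = 1.6 / (5.98×10⁻⁶ × 2260.0) = 118.4 K.
T = 17.1 + 118.4 = 135.5 °C.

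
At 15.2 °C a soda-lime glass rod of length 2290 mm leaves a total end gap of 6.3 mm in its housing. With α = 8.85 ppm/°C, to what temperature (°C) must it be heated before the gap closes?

α·L₀·ΔT = 6.3 mm ⇒ ΔT = 6.3 / (8.85×10⁻⁶ × 2290.0) = 310.9 K.
T = 15.2 + 310.9 = 326.1 °C.

326 °C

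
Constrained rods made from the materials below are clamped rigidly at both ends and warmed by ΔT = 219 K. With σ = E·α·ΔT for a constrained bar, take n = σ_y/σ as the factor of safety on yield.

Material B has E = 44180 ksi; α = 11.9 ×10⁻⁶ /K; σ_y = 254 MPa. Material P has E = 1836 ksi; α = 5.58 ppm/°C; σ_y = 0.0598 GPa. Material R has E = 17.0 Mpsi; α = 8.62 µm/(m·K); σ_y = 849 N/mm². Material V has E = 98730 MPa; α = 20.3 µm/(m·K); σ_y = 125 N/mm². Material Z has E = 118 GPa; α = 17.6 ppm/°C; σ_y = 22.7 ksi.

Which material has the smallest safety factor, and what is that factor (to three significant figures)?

Per material, after unit conversion:
  material B: E = 304.6, α = 11.9, σ_y = 254.0 → σ = 794 MPa, n = 0.320
  material P: E = 12.66, α = 5.58, σ_y = 59.80 → σ = 15.5 MPa, n = 3.87
  material R: E = 117.2, α = 8.62, σ_y = 849.0 → σ = 221 MPa, n = 3.84
  material V: E = 98.73, α = 20.3, σ_y = 125.0 → σ = 439 MPa, n = 0.285
  material Z: E = 118.0, α = 17.6, σ_y = 156.5 → σ = 455 MPa, n = 0.344
Smallest n: material V with n = 0.285.

material V, n = 0.285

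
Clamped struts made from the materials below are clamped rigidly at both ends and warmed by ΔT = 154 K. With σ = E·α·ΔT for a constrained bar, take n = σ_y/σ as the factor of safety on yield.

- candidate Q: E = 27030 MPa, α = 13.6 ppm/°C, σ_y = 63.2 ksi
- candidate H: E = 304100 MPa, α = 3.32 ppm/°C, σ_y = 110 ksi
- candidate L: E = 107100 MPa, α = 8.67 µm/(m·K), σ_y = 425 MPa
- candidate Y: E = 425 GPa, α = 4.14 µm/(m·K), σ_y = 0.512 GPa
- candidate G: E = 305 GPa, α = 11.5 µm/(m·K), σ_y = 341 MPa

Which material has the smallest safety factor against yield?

In consistent units (E in GPa, α in ×10⁻⁶/K, σ_y in MPa):
  candidate Q: E = 27.03, α = 13.6, σ_y = 435.7 → σ = 56.6 MPa, n = 7.70
  candidate H: E = 304.1, α = 3.32, σ_y = 758.4 → σ = 155 MPa, n = 4.88
  candidate L: E = 107.1, α = 8.67, σ_y = 425.0 → σ = 143 MPa, n = 2.97
  candidate Y: E = 425.0, α = 4.14, σ_y = 512.0 → σ = 271 MPa, n = 1.89
  candidate G: E = 305.0, α = 11.5, σ_y = 341.0 → σ = 540 MPa, n = 0.631
Candidate G has the lowest safety factor, n = 0.631.

candidate G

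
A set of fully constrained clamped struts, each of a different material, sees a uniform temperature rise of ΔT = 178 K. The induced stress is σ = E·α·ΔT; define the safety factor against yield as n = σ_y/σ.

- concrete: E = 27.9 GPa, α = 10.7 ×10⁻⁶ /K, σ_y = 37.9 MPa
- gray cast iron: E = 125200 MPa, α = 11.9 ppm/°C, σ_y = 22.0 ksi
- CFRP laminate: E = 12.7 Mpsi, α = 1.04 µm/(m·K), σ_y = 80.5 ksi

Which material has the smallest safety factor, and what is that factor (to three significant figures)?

gray cast iron, n = 0.572

Per material, after unit conversion:
  concrete: E = 27.90, α = 10.7, σ_y = 37.90 → σ = 53.1 MPa, n = 0.713
  gray cast iron: E = 125.2, α = 11.9, σ_y = 151.7 → σ = 265 MPa, n = 0.572
  CFRP laminate: E = 87.56, α = 1.04, σ_y = 555.0 → σ = 16.2 MPa, n = 34.2
Gray cast iron has the lowest safety factor, n = 0.572.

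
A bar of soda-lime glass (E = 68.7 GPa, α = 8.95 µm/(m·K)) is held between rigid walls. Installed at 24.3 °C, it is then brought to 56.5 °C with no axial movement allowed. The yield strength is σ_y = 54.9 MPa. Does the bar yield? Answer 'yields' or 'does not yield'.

does not yield

ΔT = 32.20 K. Constrained thermal stress σ = E·α·ΔT = 68.70×10³ MPa × 8.95×10⁻⁶ × 32.20 = 19.8 MPa (compressive).
Compare to σ_y = 54.9 MPa: σ < σ_y, so it does not yield.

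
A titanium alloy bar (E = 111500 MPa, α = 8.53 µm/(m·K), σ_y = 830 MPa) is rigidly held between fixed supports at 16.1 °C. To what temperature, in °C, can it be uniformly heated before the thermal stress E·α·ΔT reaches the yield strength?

E = 111500 MPa = 111.5 GPa.
E·α·ΔT = 830.0 MPa ⇒ ΔT = 830.0 / (111.5×10³ × 8.53×10⁻⁶) = 872.7 K.
T = 16.1 + 872.7 = 888.8 °C.

889 °C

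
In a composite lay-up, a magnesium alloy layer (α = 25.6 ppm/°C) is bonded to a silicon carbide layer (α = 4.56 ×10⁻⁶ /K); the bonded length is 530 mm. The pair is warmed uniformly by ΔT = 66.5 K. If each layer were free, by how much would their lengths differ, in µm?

Δα = |25.6 − 4.56|×10⁻⁶/K = 21.0×10⁻⁶/K.
ΔL_mismatch = Δα·L·ΔT = 21.0×10⁻⁶ × 530.0 mm × 66.5 K = 742 µm.

742 µm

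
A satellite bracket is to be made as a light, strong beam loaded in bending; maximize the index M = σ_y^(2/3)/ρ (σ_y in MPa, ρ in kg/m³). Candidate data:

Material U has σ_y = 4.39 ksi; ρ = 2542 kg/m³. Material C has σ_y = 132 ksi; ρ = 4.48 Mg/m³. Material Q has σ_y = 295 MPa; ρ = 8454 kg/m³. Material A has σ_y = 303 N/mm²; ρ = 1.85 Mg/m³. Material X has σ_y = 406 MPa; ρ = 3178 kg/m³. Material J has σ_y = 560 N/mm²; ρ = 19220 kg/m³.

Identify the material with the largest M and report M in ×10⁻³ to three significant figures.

material A, M = 24.4×10⁻³

In SI units:
  material U: σ_y = 30.27 MPa, ρ = 2542 kg/m³
  material C: σ_y = 910.1 MPa, ρ = 4480 kg/m³
  material Q: σ_y = 295.0 MPa, ρ = 8454 kg/m³
  material A: σ_y = 303.0 MPa, ρ = 1850 kg/m³
  material X: σ_y = 406.0 MPa, ρ = 3178 kg/m³
  material J: σ_y = 560.0 MPa, ρ = 19220 kg/m³
  material A: M = 24.4×10⁻³
  material C: M = 21.0×10⁻³
  material X: M = 17.3×10⁻³
  material Q: M = 5.24×10⁻³
  material U: M = 3.82×10⁻³
  material J: M = 3.53×10⁻³
Material A ranks first.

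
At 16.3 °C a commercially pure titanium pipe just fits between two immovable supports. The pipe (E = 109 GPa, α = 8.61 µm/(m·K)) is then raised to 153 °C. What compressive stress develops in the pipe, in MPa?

128 MPa

ΔT = 136.7 K. Constrained thermal stress σ = E·α·ΔT = 109.0×10³ MPa × 8.61×10⁻⁶ × 136.7 = 128 MPa (compressive).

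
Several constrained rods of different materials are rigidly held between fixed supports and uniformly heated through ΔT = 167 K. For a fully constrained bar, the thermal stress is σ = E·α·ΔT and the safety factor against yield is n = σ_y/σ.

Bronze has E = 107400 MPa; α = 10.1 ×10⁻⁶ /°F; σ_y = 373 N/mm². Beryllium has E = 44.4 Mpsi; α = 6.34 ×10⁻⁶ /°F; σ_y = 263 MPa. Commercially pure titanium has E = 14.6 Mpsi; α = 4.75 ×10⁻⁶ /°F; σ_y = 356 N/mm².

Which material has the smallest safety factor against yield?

beryllium

In consistent units (E in GPa, α in ×10⁻⁶/K, σ_y in MPa):
  bronze: E = 107.4, α = 18.2, σ_y = 373.0 → σ = 326 MPa, n = 1.14
  beryllium: E = 306.1, α = 11.4, σ_y = 263.0 → σ = 583 MPa, n = 0.451
  commercially pure titanium: E = 100.7, α = 8.55, σ_y = 356.0 → σ = 144 MPa, n = 2.48
The minimum is beryllium at n = 0.451.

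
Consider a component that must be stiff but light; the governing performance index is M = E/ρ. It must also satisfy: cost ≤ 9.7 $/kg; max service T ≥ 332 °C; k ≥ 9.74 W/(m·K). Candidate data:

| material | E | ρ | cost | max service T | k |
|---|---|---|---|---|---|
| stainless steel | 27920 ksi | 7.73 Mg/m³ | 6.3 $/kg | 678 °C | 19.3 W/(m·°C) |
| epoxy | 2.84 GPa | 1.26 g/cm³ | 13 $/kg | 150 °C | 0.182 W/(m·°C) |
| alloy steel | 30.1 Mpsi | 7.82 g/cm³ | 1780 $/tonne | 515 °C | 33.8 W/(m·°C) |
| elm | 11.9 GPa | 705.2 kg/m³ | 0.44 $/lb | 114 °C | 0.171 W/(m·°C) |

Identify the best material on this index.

Screen on constraints: cost ≤ 9.7 $/kg; max service T ≥ 332 °C; k ≥ 9.74 W/(m·K). Survivors: stainless steel, alloy steel.
In SI units:
  stainless steel: E = 192.5 GPa, ρ = 7730 kg/m³
  alloy steel: E = 207.5 GPa, ρ = 7820 kg/m³
  alloy steel: M = 26.5 MN·m/kg
  stainless steel: M = 24.9 MN·m/kg
Alloy steel ranks first.

alloy steel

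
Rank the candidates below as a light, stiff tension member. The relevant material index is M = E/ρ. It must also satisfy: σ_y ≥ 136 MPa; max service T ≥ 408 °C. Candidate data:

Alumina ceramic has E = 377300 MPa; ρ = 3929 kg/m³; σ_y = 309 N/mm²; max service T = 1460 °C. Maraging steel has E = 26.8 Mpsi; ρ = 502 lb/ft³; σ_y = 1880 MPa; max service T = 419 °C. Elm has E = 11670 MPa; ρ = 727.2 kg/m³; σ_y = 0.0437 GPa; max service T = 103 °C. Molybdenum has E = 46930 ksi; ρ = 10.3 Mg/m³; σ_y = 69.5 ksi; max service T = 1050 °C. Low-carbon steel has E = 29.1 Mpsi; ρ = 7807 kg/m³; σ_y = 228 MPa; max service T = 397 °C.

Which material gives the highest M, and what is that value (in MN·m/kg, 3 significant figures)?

Screen on constraints: σ_y ≥ 136 MPa; max service T ≥ 408 °C. Survivors: alumina ceramic, maraging steel, molybdenum.
In SI units:
  alumina ceramic: E = 377.3 GPa, ρ = 3929 kg/m³
  maraging steel: E = 184.8 GPa, ρ = 8041 kg/m³
  molybdenum: E = 323.6 GPa, ρ = 10300 kg/m³
  alumina ceramic: M = 96.0 MN·m/kg
  molybdenum: M = 31.4 MN·m/kg
  maraging steel: M = 23.0 MN·m/kg
Alumina ceramic has the largest M.

alumina ceramic, M = 96.0 MN·m/kg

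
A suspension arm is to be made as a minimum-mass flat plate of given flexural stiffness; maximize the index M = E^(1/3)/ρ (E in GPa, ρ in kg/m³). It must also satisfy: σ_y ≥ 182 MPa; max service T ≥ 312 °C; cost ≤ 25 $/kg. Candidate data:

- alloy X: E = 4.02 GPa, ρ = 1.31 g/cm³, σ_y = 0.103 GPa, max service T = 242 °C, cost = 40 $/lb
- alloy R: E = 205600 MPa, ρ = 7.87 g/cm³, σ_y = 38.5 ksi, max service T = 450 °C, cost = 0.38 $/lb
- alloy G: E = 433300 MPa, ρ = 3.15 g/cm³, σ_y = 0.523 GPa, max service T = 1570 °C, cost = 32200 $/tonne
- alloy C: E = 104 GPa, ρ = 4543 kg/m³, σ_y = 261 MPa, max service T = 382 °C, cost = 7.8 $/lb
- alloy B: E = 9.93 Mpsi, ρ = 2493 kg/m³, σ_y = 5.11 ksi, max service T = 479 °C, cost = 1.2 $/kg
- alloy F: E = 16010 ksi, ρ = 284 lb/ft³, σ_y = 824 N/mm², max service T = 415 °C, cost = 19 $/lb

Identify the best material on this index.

alloy C

Screen on constraints: σ_y ≥ 182 MPa; max service T ≥ 312 °C; cost ≤ 25 $/kg. Survivors: alloy R, alloy C.
After converting to SI:
  alloy R: E = 205.6 GPa, ρ = 7870 kg/m³
  alloy C: E = 104.0 GPa, ρ = 4543 kg/m³
  alloy C: M = 1.04×10⁻³
  alloy R: M = 0.750×10⁻³
Alloy C ranks first.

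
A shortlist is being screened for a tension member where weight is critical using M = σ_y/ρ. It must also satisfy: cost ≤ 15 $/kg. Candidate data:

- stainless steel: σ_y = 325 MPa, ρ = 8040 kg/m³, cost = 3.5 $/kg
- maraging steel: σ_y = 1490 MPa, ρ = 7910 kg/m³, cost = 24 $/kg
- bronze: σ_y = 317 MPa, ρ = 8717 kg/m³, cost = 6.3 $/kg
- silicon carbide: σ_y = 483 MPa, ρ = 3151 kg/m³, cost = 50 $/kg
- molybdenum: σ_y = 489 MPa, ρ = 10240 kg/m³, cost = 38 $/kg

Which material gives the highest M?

Screen on constraints: cost ≤ 15 $/kg. Survivors: stainless steel, bronze.
Evaluate M for each candidate:
  stainless steel: M = 40.4 kN·m/kg
  bronze: M = 36.4 kN·m/kg
Highest index: stainless steel.

stainless steel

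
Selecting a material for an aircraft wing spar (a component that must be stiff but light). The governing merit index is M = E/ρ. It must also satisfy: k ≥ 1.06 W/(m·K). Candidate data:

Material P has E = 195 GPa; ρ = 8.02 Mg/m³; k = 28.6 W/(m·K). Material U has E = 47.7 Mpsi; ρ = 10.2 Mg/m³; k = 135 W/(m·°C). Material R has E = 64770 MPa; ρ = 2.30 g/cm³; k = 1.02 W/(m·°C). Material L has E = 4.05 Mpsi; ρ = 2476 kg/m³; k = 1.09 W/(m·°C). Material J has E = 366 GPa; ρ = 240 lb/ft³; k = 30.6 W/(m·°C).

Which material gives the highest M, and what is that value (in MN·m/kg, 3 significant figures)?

material J, M = 95.2 MN·m/kg

Screen on constraints: k ≥ 1.06 W/(m·K). Survivors: material P, material U, material L, material J.
Putting every candidate on a common basis:
  material P: E = 195.0 GPa, ρ = 8020 kg/m³
  material U: E = 328.9 GPa, ρ = 10200 kg/m³
  material L: E = 27.92 GPa, ρ = 2476 kg/m³
  material J: E = 366.0 GPa, ρ = 3844 kg/m³
  material J: M = 95.2 MN·m/kg
  material U: M = 32.2 MN·m/kg
  material P: M = 24.3 MN·m/kg
  material L: M = 11.3 MN·m/kg
The maximum is for material J.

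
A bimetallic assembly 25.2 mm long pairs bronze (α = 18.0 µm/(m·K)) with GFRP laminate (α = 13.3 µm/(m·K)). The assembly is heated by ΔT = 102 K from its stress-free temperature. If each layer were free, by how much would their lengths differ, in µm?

Δα = |18.0 − 13.3|×10⁻⁶/K = 4.70×10⁻⁶/K.
ΔL_mismatch = Δα·L·ΔT = 4.70×10⁻⁶ × 25.2 mm × 102.0 K = 12.1 µm.

12.1 µm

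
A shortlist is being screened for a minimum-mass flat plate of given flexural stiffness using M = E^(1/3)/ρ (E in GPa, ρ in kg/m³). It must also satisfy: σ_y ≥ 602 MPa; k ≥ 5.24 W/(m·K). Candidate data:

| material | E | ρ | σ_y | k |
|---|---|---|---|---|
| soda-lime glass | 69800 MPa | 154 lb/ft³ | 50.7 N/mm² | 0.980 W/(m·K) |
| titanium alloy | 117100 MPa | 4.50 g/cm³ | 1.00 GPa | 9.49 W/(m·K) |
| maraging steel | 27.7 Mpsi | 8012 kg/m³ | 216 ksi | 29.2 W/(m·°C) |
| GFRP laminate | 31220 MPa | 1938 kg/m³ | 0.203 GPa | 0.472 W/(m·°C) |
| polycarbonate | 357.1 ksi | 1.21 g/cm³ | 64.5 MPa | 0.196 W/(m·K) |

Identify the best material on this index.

titanium alloy

Screen on constraints: σ_y ≥ 602 MPa; k ≥ 5.24 W/(m·K). Survivors: titanium alloy, maraging steel.
After converting to SI:
  titanium alloy: E = 117.1 GPa, ρ = 4500 kg/m³
  maraging steel: E = 191.0 GPa, ρ = 8012 kg/m³
  titanium alloy: M = 1.09×10⁻³
  maraging steel: M = 0.719×10⁻³
Titanium alloy has the largest M.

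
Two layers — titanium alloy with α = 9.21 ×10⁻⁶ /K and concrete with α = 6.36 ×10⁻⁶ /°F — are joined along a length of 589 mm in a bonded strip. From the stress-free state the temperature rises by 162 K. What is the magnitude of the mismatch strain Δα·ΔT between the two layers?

3.63×10⁻⁴

concrete: α = 6.36×10⁻⁶/°F × 9/5 = 11.4×10⁻⁶/K.
Δα = |9.21 − 11.4|×10⁻⁶/K = 2.24×10⁻⁶/K.
Mismatch strain = Δα·ΔT = 2.24×10⁻⁶ × 162.0 = 3.63×10⁻⁴.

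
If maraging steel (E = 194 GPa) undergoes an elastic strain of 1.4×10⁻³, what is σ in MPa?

272 MPa

σ = E·ε = 194000 MPa × 1.4×10⁻³ = 272 MPa.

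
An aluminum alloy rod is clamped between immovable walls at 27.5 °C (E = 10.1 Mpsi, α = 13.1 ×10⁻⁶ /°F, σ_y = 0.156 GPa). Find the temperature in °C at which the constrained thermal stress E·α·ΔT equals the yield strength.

E = 10.1 Mpsi = 69.64 GPa.
α = 13.1×10⁻⁶/°F × 9/5 = 23.6×10⁻⁶/K.
σ_y = 0.156 GPa = 156.0 MPa.
E·α·ΔT = 156.0 MPa ⇒ ΔT = 156.0 / (69.64×10³ × 23.6×10⁻⁶) = 95.00 K.
T = 27.5 + 95.00 = 122.5 °C.

123 °C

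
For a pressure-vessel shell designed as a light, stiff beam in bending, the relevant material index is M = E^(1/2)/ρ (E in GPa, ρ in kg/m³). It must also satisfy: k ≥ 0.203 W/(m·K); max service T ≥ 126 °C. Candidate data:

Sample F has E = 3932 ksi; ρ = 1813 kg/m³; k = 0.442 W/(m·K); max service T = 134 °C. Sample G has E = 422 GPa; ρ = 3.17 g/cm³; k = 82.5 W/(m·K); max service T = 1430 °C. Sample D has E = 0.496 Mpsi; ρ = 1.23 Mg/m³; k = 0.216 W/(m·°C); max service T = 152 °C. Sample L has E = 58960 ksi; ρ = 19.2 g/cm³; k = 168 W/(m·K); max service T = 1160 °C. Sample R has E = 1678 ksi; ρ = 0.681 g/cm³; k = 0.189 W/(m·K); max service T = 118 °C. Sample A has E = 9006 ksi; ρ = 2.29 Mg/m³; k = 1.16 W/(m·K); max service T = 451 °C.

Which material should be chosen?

Screen on constraints: k ≥ 0.203 W/(m·K); max service T ≥ 126 °C. Survivors: sample F, sample G, sample D, sample L, sample A.
In SI units:
  sample F: E = 27.11 GPa, ρ = 1813 kg/m³
  sample G: E = 422.0 GPa, ρ = 3170 kg/m³
  sample D: E = 3.420 GPa, ρ = 1230 kg/m³
  sample L: E = 406.5 GPa, ρ = 19200 kg/m³
  sample A: E = 62.09 GPa, ρ = 2290 kg/m³
  sample G: M = 6.48×10⁻³
  sample A: M = 3.44×10⁻³
  sample F: M = 2.87×10⁻³
  sample D: M = 1.50×10⁻³
  sample L: M = 1.05×10⁻³
The maximum is for sample G.

sample G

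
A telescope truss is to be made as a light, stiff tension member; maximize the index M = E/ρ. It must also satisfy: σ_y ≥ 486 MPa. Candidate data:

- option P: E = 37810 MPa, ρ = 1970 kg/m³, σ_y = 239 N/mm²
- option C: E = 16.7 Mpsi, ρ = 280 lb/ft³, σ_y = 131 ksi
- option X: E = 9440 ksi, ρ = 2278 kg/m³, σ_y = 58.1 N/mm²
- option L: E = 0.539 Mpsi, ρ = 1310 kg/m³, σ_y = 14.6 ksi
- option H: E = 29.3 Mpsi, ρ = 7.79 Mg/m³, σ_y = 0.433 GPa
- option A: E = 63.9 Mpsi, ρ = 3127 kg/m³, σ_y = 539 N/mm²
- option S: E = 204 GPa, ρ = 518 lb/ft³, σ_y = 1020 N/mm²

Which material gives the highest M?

option A

Screen on constraints: σ_y ≥ 486 MPa. Survivors: option C, option A, option S.
In SI units:
  option C: E = 115.1 GPa, ρ = 4485 kg/m³
  option A: E = 440.6 GPa, ρ = 3127 kg/m³
  option S: E = 204.0 GPa, ρ = 8298 kg/m³
  option A: M = 141 MN·m/kg
  option C: M = 25.7 MN·m/kg
  option S: M = 24.6 MN·m/kg
The maximum is for option A.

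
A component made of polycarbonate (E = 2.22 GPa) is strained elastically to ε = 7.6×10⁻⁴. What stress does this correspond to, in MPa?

σ = E·ε = 2220 MPa × 7.6×10⁻⁴ = 1.69 MPa.

1.69 MPa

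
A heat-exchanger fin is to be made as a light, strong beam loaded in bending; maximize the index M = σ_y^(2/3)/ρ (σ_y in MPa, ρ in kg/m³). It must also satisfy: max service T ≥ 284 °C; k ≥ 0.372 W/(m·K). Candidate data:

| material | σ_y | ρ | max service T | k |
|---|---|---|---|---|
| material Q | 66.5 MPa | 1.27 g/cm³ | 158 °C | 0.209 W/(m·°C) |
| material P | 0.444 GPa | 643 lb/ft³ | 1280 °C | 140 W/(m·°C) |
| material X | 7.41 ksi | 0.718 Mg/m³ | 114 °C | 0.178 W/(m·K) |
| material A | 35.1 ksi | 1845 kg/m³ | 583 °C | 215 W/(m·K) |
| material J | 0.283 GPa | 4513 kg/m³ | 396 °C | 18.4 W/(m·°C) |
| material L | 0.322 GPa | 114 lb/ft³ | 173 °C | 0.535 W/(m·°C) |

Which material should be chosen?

Screen on constraints: max service T ≥ 284 °C; k ≥ 0.372 W/(m·K). Survivors: material P, material A, material J.
Putting every candidate on a common basis:
  material P: σ_y = 444.0 MPa, ρ = 10300 kg/m³
  material A: σ_y = 242.0 MPa, ρ = 1845 kg/m³
  material J: σ_y = 283.0 MPa, ρ = 4513 kg/m³
  material A: M = 21.0×10⁻³
  material J: M = 9.55×10⁻³
  material P: M = 5.65×10⁻³
Highest index: material A.

material A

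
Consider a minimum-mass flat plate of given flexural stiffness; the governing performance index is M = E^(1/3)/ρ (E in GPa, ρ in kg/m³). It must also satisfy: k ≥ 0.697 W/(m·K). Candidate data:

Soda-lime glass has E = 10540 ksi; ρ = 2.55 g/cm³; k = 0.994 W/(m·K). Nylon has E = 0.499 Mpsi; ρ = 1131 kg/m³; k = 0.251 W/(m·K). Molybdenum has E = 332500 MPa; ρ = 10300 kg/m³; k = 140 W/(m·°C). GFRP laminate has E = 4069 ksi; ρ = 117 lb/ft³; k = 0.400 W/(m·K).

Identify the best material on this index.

soda-lime glass

Screen on constraints: k ≥ 0.697 W/(m·K). Survivors: soda-lime glass, molybdenum.
After converting to SI:
  soda-lime glass: E = 72.67 GPa, ρ = 2550 kg/m³
  molybdenum: E = 332.5 GPa, ρ = 10300 kg/m³
  soda-lime glass: M = 1.64×10⁻³
  molybdenum: M = 0.673×10⁻³
Soda-lime glass ranks first.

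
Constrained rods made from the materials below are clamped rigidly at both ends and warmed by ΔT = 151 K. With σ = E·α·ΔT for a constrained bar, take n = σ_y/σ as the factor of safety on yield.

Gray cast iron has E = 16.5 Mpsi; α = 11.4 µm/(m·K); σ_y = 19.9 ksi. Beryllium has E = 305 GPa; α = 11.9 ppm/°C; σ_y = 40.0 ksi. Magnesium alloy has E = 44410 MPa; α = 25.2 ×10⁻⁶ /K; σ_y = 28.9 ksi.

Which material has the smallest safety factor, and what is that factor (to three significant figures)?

beryllium, n = 0.503

With everything in SI (GPa, ×10⁻⁶/K, MPa):
  gray cast iron: E = 113.8, α = 11.4, σ_y = 137.2 → σ = 196 MPa, n = 0.701
  beryllium: E = 305.0, α = 11.9, σ_y = 275.8 → σ = 548 MPa, n = 0.503
  magnesium alloy: E = 44.41, α = 25.2, σ_y = 199.3 → σ = 169 MPa, n = 1.18
Smallest n: beryllium with n = 0.503.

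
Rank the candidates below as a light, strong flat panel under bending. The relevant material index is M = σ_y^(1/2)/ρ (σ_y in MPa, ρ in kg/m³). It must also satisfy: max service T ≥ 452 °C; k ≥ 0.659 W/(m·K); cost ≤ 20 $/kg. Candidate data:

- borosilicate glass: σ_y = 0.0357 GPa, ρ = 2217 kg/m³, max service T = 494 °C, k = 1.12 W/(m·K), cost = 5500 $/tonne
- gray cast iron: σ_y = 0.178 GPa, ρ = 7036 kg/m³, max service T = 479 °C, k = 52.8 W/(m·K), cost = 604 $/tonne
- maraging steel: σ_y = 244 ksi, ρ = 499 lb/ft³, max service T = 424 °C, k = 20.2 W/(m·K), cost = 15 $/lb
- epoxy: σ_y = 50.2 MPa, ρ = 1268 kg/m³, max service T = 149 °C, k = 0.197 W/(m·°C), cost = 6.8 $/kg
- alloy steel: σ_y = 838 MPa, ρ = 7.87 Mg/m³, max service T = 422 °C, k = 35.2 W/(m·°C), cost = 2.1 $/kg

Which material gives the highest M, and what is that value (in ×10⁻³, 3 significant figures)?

Screen on constraints: max service T ≥ 452 °C; k ≥ 0.659 W/(m·K); cost ≤ 20 $/kg. Survivors: borosilicate glass, gray cast iron.
Convert each candidate to consistent units, then evaluate M:
  borosilicate glass: σ_y = 35.70 MPa, ρ = 2217 kg/m³
  gray cast iron: σ_y = 178.0 MPa, ρ = 7036 kg/m³
  borosilicate glass: M = 2.70×10⁻³
  gray cast iron: M = 1.90×10⁻³
Highest index: borosilicate glass.

borosilicate glass, M = 2.70×10⁻³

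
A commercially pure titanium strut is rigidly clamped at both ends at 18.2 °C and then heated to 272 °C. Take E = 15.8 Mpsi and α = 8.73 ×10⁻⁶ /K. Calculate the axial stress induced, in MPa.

241 MPa

E = 15.8 Mpsi = 108.9 GPa.
ΔT = 253.8 K. Constrained thermal stress σ = E·α·ΔT = 108.9×10³ MPa × 8.73×10⁻⁶ × 253.8 = 241 MPa (compressive).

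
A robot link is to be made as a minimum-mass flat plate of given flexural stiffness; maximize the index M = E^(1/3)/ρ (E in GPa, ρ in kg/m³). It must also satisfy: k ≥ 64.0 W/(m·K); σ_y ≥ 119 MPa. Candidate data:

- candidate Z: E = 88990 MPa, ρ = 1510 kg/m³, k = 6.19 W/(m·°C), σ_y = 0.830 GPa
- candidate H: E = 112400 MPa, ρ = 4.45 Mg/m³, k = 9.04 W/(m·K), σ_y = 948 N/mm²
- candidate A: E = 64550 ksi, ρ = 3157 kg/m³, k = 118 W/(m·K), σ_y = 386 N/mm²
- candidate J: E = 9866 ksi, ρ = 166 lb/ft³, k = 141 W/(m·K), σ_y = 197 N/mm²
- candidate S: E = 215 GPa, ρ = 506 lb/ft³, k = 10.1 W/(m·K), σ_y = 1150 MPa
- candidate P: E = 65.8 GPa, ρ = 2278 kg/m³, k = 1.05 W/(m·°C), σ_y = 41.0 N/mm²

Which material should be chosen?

Screen on constraints: k ≥ 64.0 W/(m·K); σ_y ≥ 119 MPa. Survivors: candidate A, candidate J.
Normalizing units and computing the index:
  candidate A: E = 445.1 GPa, ρ = 3157 kg/m³
  candidate J: E = 68.02 GPa, ρ = 2659 kg/m³
  candidate A: M = 2.42×10⁻³
  candidate J: M = 1.54×10⁻³
Highest index: candidate A.

candidate A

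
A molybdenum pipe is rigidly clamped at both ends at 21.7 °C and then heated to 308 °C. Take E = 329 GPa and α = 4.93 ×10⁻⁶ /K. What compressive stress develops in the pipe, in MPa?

464 MPa

ΔT = 286.3 K. Constrained thermal stress σ = E·α·ΔT = 329.0×10³ MPa × 4.93×10⁻⁶ × 286.3 = 464 MPa (compressive).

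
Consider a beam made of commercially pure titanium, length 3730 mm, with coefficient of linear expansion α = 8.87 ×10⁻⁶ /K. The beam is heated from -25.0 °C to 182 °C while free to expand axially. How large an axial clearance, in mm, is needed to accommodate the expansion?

ΔT = 182 − (-25.0) = 207.0 K.
ΔL = α·L₀·ΔT = 8.87×10⁻⁶ × 3730 mm × 207.0 K = 6.85 mm.

6.85 mm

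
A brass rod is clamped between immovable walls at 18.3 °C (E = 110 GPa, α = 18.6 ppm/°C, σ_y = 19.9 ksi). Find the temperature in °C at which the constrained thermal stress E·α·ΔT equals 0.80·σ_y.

σ_y = 19.9 ksi = 137.2 MPa.
E·α·ΔT = 109.8 MPa ⇒ ΔT = 109.8 / (110.0×10³ × 18.6×10⁻⁶) = 53.65 K.
T = 18.3 + 53.65 = 71.95 °C.

71.9 °C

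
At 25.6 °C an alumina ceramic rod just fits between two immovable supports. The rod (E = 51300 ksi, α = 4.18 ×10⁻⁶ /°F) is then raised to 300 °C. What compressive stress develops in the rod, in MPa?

730 MPa

E = 51300 ksi = 353.7 GPa.
α = 4.18×10⁻⁶/°F × 9/5 = 7.52×10⁻⁶/K.
ΔT = 274.4 K. Constrained thermal stress σ = E·α·ΔT = 353.7×10³ MPa × 7.52×10⁻⁶ × 274.4 = 730 MPa (compressive).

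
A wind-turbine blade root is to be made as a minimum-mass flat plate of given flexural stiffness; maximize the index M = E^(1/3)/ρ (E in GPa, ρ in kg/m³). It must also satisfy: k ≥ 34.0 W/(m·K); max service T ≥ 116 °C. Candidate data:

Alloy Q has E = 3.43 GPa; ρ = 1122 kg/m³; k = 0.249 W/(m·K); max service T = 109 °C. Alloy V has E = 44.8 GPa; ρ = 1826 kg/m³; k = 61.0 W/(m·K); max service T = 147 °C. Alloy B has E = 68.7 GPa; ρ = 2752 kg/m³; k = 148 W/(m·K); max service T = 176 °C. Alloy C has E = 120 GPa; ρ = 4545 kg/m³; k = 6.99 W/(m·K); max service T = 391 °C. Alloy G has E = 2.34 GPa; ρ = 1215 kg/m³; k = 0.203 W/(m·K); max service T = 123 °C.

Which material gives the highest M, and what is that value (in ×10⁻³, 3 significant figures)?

Screen on constraints: k ≥ 34.0 W/(m·K); max service T ≥ 116 °C. Survivors: alloy V, alloy B.
Computing M directly (units already consistent):
  alloy V: M = 1.95×10⁻³
  alloy B: M = 1.49×10⁻³
Highest index: alloy V.

alloy V, M = 1.95×10⁻³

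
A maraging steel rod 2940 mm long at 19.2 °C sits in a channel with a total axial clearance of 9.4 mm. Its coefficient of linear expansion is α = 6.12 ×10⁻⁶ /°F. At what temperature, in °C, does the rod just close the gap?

α = 6.12×10⁻⁶/°F × 9/5 = 11.0×10⁻⁶/K.
α·L₀·ΔT = 9.4 mm ⇒ ΔT = 9.4 / (11.0×10⁻⁶ × 2940.0) = 290.2 K.
T = 19.2 + 290.2 = 309.4 °C.

309 °C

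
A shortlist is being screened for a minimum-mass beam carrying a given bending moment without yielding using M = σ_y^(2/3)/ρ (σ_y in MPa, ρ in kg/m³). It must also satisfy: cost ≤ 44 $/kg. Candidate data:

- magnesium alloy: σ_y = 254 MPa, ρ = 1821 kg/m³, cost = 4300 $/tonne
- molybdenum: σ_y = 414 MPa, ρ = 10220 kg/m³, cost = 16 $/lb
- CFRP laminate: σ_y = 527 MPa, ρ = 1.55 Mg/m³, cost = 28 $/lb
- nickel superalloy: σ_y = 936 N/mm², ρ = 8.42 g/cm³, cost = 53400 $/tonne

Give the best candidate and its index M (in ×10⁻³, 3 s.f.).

Screen on constraints: cost ≤ 44 $/kg. Survivors: magnesium alloy, molybdenum.
Convert each candidate to consistent units, then evaluate M:
  magnesium alloy: σ_y = 254.0 MPa, ρ = 1821 kg/m³
  molybdenum: σ_y = 414.0 MPa, ρ = 10220 kg/m³
  magnesium alloy: M = 22.0×10⁻³
  molybdenum: M = 5.44×10⁻³
Magnesium alloy has the largest M.

magnesium alloy, M = 22.0×10⁻³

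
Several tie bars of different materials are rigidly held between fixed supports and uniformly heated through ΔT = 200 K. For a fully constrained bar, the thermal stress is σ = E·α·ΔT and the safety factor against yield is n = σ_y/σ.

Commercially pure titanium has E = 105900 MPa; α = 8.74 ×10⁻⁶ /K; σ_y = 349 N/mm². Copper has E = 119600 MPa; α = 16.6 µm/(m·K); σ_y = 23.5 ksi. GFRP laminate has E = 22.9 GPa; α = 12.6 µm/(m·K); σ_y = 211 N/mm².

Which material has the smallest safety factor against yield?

In consistent units (E in GPa, α in ×10⁻⁶/K, σ_y in MPa):
  commercially pure titanium: E = 105.9, α = 8.74, σ_y = 349.0 → σ = 185 MPa, n = 1.89
  copper: E = 119.6, α = 16.6, σ_y = 162.0 → σ = 397 MPa, n = 0.408
  GFRP laminate: E = 22.90, α = 12.6, σ_y = 211.0 → σ = 57.7 MPa, n = 3.66
Smallest n: copper with n = 0.408.

copper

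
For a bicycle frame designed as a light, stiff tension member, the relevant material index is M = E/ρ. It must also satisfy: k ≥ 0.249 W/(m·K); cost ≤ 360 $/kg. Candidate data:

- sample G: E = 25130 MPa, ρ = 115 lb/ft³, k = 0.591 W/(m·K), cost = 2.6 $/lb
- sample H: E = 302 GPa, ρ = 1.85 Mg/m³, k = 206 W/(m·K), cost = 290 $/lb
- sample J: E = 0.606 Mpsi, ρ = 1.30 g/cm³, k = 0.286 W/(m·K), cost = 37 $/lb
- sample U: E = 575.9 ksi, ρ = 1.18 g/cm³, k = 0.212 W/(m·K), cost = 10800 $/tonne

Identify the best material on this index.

sample G

Screen on constraints: k ≥ 0.249 W/(m·K); cost ≤ 360 $/kg. Survivors: sample G, sample J.
Convert each candidate to consistent units, then evaluate M:
  sample G: E = 25.13 GPa, ρ = 1842 kg/m³
  sample J: E = 4.178 GPa, ρ = 1300 kg/m³
  sample G: M = 13.6 MN·m/kg
  sample J: M = 3.21 MN·m/kg
The maximum is for sample G.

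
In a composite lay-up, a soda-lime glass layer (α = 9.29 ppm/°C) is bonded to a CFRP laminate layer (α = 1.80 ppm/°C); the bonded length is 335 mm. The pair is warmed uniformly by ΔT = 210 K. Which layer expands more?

α(soda-lime glass) = 9.29×10⁻⁶/K vs α(CFRP laminate) = 1.80×10⁻⁶/K.
Higher α expands more for the same ΔT: soda-lime glass.

soda-lime glass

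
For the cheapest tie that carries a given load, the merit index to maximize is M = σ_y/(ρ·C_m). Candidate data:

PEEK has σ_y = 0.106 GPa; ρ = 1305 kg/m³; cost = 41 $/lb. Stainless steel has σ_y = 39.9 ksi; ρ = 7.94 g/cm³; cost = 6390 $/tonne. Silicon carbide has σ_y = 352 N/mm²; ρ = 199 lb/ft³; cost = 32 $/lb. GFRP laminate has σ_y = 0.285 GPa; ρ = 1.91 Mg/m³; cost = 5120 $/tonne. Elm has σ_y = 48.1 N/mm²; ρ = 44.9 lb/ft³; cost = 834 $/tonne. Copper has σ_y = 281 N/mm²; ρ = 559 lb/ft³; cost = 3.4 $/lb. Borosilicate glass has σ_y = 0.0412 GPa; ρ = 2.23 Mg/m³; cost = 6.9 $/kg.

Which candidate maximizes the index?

In SI units:
  PEEK: σ_y = 106.0 MPa, ρ = 1305 kg/m³, cost = 90.39 $/kg
  stainless steel: σ_y = 275.1 MPa, ρ = 7940 kg/m³, cost = 6.390 $/kg
  silicon carbide: σ_y = 352.0 MPa, ρ = 3188 kg/m³, cost = 70.55 $/kg
  GFRP laminate: σ_y = 285.0 MPa, ρ = 1910 kg/m³, cost = 5.120 $/kg
  elm: σ_y = 48.10 MPa, ρ = 719.2 kg/m³, cost = 0.8340 $/kg
  copper: σ_y = 281.0 MPa, ρ = 8954 kg/m³, cost = 7.496 $/kg
  borosilicate glass: σ_y = 41.20 MPa, ρ = 2230 kg/m³, cost = 6.900 $/kg
  elm: M = 80.2 kN·m per $
  GFRP laminate: M = 29.1 kN·m per $
  stainless steel: M = 5.42 kN·m per $
  copper: M = 4.19 kN·m per $
  borosilicate glass: M = 2.68 kN·m per $
  silicon carbide: M = 1.57 kN·m per $
  PEEK: M = 0.899 kN·m per $
Elm ranks first.

elm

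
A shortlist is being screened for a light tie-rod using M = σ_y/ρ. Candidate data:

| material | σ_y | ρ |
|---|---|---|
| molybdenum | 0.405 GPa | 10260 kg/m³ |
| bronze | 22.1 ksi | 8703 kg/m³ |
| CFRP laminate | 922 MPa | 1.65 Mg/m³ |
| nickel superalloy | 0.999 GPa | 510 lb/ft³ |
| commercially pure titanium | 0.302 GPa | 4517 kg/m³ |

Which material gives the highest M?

CFRP laminate

Normalizing units and computing the index:
  molybdenum: σ_y = 405.0 MPa, ρ = 10260 kg/m³
  bronze: σ_y = 152.4 MPa, ρ = 8703 kg/m³
  CFRP laminate: σ_y = 922.0 MPa, ρ = 1650 kg/m³
  nickel superalloy: σ_y = 999.0 MPa, ρ = 8169 kg/m³
  commercially pure titanium: σ_y = 302.0 MPa, ρ = 4517 kg/m³
  CFRP laminate: M = 559 kN·m/kg
  nickel superalloy: M = 122 kN·m/kg
  commercially pure titanium: M = 66.9 kN·m/kg
  molybdenum: M = 39.5 kN·m/kg
  bronze: M = 17.5 kN·m/kg
The maximum is for CFRP laminate.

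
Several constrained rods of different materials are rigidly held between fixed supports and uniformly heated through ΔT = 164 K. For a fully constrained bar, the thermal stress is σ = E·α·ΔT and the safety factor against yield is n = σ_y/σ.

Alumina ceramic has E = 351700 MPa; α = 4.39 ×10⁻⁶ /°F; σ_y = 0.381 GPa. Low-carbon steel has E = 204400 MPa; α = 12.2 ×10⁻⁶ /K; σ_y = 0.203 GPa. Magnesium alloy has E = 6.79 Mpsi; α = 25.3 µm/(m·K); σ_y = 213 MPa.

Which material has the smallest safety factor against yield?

low-carbon steel

In consistent units (E in GPa, α in ×10⁻⁶/K, σ_y in MPa):
  alumina ceramic: E = 351.7, α = 7.90, σ_y = 381.0 → σ = 456 MPa, n = 0.836
  low-carbon steel: E = 204.4, α = 12.2, σ_y = 203.0 → σ = 409 MPa, n = 0.496
  magnesium alloy: E = 46.82, α = 25.3, σ_y = 213.0 → σ = 194 MPa, n = 1.10
Low-carbon steel has the lowest safety factor, n = 0.496.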